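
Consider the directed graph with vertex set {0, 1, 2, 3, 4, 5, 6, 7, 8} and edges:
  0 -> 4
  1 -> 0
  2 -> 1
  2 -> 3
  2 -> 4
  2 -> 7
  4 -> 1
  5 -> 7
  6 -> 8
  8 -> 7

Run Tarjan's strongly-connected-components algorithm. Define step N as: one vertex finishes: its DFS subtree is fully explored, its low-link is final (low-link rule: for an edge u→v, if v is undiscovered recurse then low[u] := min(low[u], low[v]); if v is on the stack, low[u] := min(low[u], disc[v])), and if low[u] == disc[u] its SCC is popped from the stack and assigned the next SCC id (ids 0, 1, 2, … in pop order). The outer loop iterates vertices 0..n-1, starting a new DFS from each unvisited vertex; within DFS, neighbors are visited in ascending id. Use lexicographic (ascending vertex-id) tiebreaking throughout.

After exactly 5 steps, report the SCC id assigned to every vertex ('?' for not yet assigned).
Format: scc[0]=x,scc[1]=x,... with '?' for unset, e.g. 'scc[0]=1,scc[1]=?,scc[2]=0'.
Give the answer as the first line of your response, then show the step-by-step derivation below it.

scc[0]=0,scc[1]=0,scc[2]=?,scc[3]=1,scc[4]=0,scc[5]=?,scc[6]=?,scc[7]=2,scc[8]=?

step 1: low=(low[0]=0,low[1]=0,low[2]=?,low[3]=?,low[4]=1,low[5]=?,low[6]=?,low[7]=?,low[8]=?); scc=(scc[0]=?,scc[1]=?,scc[2]=?,scc[3]=?,scc[4]=?,scc[5]=?,scc[6]=?,scc[7]=?,scc[8]=?)
step 2: low=(low[0]=0,low[1]=0,low[2]=?,low[3]=?,low[4]=0,low[5]=?,low[6]=?,low[7]=?,low[8]=?); scc=(scc[0]=?,scc[1]=?,scc[2]=?,scc[3]=?,scc[4]=?,scc[5]=?,scc[6]=?,scc[7]=?,scc[8]=?)
step 3: low=(low[0]=0,low[1]=0,low[2]=?,low[3]=?,low[4]=0,low[5]=?,low[6]=?,low[7]=?,low[8]=?); scc=(scc[0]=0,scc[1]=0,scc[2]=?,scc[3]=?,scc[4]=0,scc[5]=?,scc[6]=?,scc[7]=?,scc[8]=?)
step 4: low=(low[0]=0,low[1]=0,low[2]=3,low[3]=4,low[4]=0,low[5]=?,low[6]=?,low[7]=?,low[8]=?); scc=(scc[0]=0,scc[1]=0,scc[2]=?,scc[3]=1,scc[4]=0,scc[5]=?,scc[6]=?,scc[7]=?,scc[8]=?)
step 5: low=(low[0]=0,low[1]=0,low[2]=3,low[3]=4,low[4]=0,low[5]=?,low[6]=?,low[7]=5,low[8]=?); scc=(scc[0]=0,scc[1]=0,scc[2]=?,scc[3]=1,scc[4]=0,scc[5]=?,scc[6]=?,scc[7]=2,scc[8]=?)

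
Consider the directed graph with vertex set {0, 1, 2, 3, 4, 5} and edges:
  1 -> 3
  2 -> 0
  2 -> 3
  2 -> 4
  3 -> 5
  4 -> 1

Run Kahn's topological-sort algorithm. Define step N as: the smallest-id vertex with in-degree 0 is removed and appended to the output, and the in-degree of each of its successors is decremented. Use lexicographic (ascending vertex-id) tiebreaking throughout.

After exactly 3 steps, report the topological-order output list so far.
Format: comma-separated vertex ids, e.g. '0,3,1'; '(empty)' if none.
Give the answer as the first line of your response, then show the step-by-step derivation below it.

2,0,4

step 1: output 2; order=[2]; indeg=(0,1,0,1,0,1)
step 2: output 0; order=[2,0]; indeg=(0,1,0,1,0,1)
step 3: output 4; order=[2,0,4]; indeg=(0,0,0,1,0,1)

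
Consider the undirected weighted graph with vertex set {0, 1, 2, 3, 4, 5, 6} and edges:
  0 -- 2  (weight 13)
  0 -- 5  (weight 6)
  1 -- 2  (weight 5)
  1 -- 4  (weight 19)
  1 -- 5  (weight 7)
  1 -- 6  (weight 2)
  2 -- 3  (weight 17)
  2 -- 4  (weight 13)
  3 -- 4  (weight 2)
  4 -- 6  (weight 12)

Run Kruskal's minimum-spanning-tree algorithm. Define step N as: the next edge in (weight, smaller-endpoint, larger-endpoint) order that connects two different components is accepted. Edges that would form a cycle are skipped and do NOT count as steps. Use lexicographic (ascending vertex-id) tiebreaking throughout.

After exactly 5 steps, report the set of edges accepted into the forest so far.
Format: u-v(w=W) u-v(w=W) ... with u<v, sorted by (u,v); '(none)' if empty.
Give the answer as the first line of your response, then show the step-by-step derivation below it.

0-5(w=6) 1-2(w=5) 1-5(w=7) 1-6(w=2) 3-4(w=2)

step 1: add edge 1-6 (w=2); MST = {1-6(w=2)}
step 2: add edge 3-4 (w=2); MST = {1-6(w=2) 3-4(w=2)}
step 3: add edge 1-2 (w=5); MST = {1-2(w=5) 1-6(w=2) 3-4(w=2)}
step 4: add edge 0-5 (w=6); MST = {0-5(w=6) 1-2(w=5) 1-6(w=2) 3-4(w=2)}
step 5: add edge 1-5 (w=7); MST = {0-5(w=6) 1-2(w=5) 1-5(w=7) 1-6(w=2) 3-4(w=2)}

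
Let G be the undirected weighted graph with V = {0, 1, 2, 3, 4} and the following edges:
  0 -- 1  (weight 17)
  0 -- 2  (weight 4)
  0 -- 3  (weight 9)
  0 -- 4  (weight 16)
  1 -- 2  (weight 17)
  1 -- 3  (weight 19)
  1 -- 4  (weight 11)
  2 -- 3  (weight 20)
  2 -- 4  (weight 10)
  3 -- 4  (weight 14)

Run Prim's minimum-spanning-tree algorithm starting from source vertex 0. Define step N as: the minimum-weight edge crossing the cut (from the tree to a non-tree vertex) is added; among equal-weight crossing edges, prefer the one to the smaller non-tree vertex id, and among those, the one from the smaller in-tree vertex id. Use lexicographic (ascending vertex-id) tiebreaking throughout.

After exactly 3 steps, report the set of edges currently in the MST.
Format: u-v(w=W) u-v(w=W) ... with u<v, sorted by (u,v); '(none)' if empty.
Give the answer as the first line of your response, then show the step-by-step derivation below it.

0-2(w=4) 0-3(w=9) 2-4(w=10)

step 1: add edge 0-2 (w=4); MST = {0-2(w=4)}
step 2: add edge 0-3 (w=9); MST = {0-2(w=4) 0-3(w=9)}
step 3: add edge 2-4 (w=10); MST = {0-2(w=4) 0-3(w=9) 2-4(w=10)}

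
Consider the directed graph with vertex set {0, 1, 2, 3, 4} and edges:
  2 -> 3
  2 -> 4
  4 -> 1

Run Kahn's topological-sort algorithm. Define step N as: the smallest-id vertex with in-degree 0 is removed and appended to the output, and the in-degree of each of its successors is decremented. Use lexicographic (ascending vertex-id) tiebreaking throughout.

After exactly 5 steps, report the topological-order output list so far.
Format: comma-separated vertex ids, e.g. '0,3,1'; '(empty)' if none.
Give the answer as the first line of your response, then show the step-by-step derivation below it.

0,2,3,4,1

step 1: output 0; order=[0]; indeg=(0,1,0,1,1)
step 2: output 2; order=[0,2]; indeg=(0,1,0,0,0)
step 3: output 3; order=[0,2,3]; indeg=(0,1,0,0,0)
step 4: output 4; order=[0,2,3,4]; indeg=(0,0,0,0,0)
step 5: output 1; order=[0,2,3,4,1]; indeg=(0,0,0,0,0)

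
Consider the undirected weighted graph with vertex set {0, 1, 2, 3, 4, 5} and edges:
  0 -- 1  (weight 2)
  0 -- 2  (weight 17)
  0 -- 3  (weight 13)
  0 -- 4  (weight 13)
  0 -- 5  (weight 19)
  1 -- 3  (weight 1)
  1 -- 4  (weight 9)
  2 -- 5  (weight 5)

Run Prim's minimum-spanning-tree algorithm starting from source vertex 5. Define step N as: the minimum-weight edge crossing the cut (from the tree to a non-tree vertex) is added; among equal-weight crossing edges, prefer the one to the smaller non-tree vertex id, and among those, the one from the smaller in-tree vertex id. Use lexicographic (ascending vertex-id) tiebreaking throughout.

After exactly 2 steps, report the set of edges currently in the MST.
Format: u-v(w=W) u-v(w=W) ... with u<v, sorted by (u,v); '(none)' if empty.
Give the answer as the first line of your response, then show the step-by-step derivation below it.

0-2(w=17) 2-5(w=5)

step 1: add edge 2-5 (w=5); MST = {2-5(w=5)}
step 2: add edge 0-2 (w=17); MST = {0-2(w=17) 2-5(w=5)}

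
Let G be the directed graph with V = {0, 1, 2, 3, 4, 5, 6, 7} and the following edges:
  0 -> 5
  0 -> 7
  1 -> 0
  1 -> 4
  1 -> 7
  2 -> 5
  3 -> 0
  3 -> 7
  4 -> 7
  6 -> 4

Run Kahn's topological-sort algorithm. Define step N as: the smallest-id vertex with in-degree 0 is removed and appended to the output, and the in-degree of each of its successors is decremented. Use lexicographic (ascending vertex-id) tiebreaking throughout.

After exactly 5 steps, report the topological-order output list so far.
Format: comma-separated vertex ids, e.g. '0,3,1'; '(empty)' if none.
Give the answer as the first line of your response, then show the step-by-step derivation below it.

1,2,3,0,5

step 1: output 1; order=[1]; indeg=(1,0,0,0,1,2,0,3)
step 2: output 2; order=[1,2]; indeg=(1,0,0,0,1,1,0,3)
step 3: output 3; order=[1,2,3]; indeg=(0,0,0,0,1,1,0,2)
step 4: output 0; order=[1,2,3,0]; indeg=(0,0,0,0,1,0,0,1)
step 5: output 5; order=[1,2,3,0,5]; indeg=(0,0,0,0,1,0,0,1)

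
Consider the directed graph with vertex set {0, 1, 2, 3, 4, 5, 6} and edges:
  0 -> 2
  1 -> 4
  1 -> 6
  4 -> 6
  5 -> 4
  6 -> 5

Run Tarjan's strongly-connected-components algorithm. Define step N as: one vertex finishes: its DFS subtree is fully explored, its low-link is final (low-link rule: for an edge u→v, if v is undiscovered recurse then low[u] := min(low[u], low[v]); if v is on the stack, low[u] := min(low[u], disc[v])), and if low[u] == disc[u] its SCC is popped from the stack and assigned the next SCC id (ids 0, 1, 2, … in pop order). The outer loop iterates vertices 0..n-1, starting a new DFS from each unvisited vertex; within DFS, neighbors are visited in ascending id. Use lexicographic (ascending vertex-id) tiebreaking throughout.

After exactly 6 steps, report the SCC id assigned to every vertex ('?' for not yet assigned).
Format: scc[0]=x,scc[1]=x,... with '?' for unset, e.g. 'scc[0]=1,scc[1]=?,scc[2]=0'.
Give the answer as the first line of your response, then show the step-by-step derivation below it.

scc[0]=1,scc[1]=3,scc[2]=0,scc[3]=?,scc[4]=2,scc[5]=2,scc[6]=2

step 1: low=(low[0]=0,low[1]=?,low[2]=1,low[3]=?,low[4]=?,low[5]=?,low[6]=?); scc=(scc[0]=?,scc[1]=?,scc[2]=0,scc[3]=?,scc[4]=?,scc[5]=?,scc[6]=?)
step 2: low=(low[0]=0,low[1]=?,low[2]=1,low[3]=?,low[4]=?,low[5]=?,low[6]=?); scc=(scc[0]=1,scc[1]=?,scc[2]=0,scc[3]=?,scc[4]=?,scc[5]=?,scc[6]=?)
step 3: low=(low[0]=0,low[1]=2,low[2]=1,low[3]=?,low[4]=3,low[5]=3,low[6]=4); scc=(scc[0]=1,scc[1]=?,scc[2]=0,scc[3]=?,scc[4]=?,scc[5]=?,scc[6]=?)
step 4: low=(low[0]=0,low[1]=2,low[2]=1,low[3]=?,low[4]=3,low[5]=3,low[6]=3); scc=(scc[0]=1,scc[1]=?,scc[2]=0,scc[3]=?,scc[4]=?,scc[5]=?,scc[6]=?)
step 5: low=(low[0]=0,low[1]=2,low[2]=1,low[3]=?,low[4]=3,low[5]=3,low[6]=3); scc=(scc[0]=1,scc[1]=?,scc[2]=0,scc[3]=?,scc[4]=2,scc[5]=2,scc[6]=2)
step 6: low=(low[0]=0,low[1]=2,low[2]=1,low[3]=?,low[4]=3,low[5]=3,low[6]=3); scc=(scc[0]=1,scc[1]=3,scc[2]=0,scc[3]=?,scc[4]=2,scc[5]=2,scc[6]=2)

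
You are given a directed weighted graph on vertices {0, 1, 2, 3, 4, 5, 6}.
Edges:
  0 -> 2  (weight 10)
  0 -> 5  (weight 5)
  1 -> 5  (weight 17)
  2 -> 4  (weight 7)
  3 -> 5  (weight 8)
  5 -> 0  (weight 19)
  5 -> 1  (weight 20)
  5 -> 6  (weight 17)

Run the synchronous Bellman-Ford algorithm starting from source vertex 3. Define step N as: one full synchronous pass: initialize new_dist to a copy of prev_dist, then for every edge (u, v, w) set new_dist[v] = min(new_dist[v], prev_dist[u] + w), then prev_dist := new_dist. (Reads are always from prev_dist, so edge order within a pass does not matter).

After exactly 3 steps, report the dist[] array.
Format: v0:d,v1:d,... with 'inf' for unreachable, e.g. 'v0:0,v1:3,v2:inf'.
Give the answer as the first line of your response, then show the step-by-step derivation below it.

v0:27,v1:28,v2:37,v3:0,v4:inf,v5:8,v6:25

step 1: dist = v0:inf,v1:inf,v2:inf,v3:0,v4:inf,v5:8,v6:inf
step 2: dist = v0:27,v1:28,v2:inf,v3:0,v4:inf,v5:8,v6:25
step 3: dist = v0:27,v1:28,v2:37,v3:0,v4:inf,v5:8,v6:25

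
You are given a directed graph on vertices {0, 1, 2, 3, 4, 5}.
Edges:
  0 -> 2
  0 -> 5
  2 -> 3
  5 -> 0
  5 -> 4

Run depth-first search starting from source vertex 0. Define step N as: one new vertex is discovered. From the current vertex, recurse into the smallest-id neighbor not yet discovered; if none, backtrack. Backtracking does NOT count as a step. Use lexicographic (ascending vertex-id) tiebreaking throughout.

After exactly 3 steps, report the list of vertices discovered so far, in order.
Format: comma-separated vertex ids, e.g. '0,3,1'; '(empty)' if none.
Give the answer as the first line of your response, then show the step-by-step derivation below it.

0,2,3

step 1: discover 0; path=0; order=0
step 2: discover 2; path=0>2; order=0,2
step 3: discover 3; path=0>2>3; order=0,2,3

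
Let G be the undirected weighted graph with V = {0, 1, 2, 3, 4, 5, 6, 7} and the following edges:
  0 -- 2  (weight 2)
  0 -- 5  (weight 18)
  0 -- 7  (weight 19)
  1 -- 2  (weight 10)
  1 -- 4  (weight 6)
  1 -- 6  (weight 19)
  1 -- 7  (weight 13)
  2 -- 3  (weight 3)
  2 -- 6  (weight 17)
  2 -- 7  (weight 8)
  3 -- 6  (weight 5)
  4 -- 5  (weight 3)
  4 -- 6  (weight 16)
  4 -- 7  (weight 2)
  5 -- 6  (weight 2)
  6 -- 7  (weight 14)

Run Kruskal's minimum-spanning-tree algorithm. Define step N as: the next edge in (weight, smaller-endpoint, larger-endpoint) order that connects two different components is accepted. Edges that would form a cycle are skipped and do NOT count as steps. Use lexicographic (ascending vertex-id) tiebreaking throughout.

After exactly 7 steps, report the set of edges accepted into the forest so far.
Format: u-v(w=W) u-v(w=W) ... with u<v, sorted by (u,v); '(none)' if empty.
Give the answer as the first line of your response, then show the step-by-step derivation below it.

0-2(w=2) 1-4(w=6) 2-3(w=3) 3-6(w=5) 4-5(w=3) 4-7(w=2) 5-6(w=2)

step 1: add edge 0-2 (w=2); MST = {0-2(w=2)}
step 2: add edge 4-7 (w=2); MST = {0-2(w=2) 4-7(w=2)}
step 3: add edge 5-6 (w=2); MST = {0-2(w=2) 4-7(w=2) 5-6(w=2)}
step 4: add edge 2-3 (w=3); MST = {0-2(w=2) 2-3(w=3) 4-7(w=2) 5-6(w=2)}
step 5: add edge 4-5 (w=3); MST = {0-2(w=2) 2-3(w=3) 4-5(w=3) 4-7(w=2) 5-6(w=2)}
step 6: add edge 3-6 (w=5); MST = {0-2(w=2) 2-3(w=3) 3-6(w=5) 4-5(w=3) 4-7(w=2) 5-6(w=2)}
step 7: add edge 1-4 (w=6); MST = {0-2(w=2) 1-4(w=6) 2-3(w=3) 3-6(w=5) 4-5(w=3) 4-7(w=2) 5-6(w=2)}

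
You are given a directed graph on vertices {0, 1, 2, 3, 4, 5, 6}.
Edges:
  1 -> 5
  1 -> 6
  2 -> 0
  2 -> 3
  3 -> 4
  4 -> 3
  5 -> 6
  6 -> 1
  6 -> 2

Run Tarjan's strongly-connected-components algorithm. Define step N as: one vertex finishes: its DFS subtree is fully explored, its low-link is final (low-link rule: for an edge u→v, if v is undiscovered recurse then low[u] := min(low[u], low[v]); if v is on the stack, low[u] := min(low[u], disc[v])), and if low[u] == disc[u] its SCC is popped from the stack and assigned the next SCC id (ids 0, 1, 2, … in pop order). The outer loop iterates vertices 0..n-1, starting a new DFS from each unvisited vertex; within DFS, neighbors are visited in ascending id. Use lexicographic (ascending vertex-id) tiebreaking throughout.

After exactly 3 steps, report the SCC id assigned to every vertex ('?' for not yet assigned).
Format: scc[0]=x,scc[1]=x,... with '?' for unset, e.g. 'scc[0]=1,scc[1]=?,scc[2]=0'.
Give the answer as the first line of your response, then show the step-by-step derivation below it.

scc[0]=0,scc[1]=?,scc[2]=?,scc[3]=1,scc[4]=1,scc[5]=?,scc[6]=?

step 1: low=(low[0]=0,low[1]=?,low[2]=?,low[3]=?,low[4]=?,low[5]=?,low[6]=?); scc=(scc[0]=0,scc[1]=?,scc[2]=?,scc[3]=?,scc[4]=?,scc[5]=?,scc[6]=?)
step 2: low=(low[0]=0,low[1]=1,low[2]=4,low[3]=5,low[4]=5,low[5]=2,low[6]=1); scc=(scc[0]=0,scc[1]=?,scc[2]=?,scc[3]=?,scc[4]=?,scc[5]=?,scc[6]=?)
step 3: low=(low[0]=0,low[1]=1,low[2]=4,low[3]=5,low[4]=5,low[5]=2,low[6]=1); scc=(scc[0]=0,scc[1]=?,scc[2]=?,scc[3]=1,scc[4]=1,scc[5]=?,scc[6]=?)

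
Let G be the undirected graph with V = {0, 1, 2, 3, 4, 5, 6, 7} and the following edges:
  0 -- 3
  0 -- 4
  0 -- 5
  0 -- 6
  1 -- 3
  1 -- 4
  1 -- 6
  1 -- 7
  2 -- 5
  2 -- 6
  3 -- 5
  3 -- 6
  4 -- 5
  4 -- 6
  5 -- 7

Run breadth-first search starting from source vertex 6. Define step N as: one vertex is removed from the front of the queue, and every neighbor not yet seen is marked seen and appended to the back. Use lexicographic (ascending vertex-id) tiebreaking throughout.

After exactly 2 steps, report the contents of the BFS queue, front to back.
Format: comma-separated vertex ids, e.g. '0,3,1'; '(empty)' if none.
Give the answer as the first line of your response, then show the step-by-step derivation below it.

1,2,3,4,5

step 1: dequeue 6; queue=[0,1,2,3,4]; order=6
step 2: dequeue 0; queue=[1,2,3,4,5]; order=6,0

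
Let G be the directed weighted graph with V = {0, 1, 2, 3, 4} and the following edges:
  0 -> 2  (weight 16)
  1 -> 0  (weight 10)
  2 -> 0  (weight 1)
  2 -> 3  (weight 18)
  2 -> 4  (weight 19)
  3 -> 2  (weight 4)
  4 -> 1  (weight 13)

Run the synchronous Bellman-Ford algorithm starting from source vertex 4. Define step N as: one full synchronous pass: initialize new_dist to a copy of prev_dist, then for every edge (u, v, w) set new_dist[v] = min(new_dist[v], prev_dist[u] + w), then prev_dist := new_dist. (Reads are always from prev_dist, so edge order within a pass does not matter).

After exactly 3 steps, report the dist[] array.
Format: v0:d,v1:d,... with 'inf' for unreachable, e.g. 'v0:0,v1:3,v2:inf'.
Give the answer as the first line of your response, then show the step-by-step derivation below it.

v0:23,v1:13,v2:39,v3:inf,v4:0

step 1: dist = v0:inf,v1:13,v2:inf,v3:inf,v4:0
step 2: dist = v0:23,v1:13,v2:inf,v3:inf,v4:0
step 3: dist = v0:23,v1:13,v2:39,v3:inf,v4:0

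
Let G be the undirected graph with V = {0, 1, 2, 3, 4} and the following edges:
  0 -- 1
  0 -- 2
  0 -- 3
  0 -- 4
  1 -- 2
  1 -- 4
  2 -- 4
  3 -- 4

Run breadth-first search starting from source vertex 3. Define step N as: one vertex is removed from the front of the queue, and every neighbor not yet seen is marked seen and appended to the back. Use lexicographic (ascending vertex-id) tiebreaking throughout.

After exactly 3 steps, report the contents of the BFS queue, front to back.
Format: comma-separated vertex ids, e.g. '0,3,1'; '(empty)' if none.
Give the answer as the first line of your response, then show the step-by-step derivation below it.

1,2

step 1: dequeue 3; queue=[0,4]; order=3
step 2: dequeue 0; queue=[4,1,2]; order=3,0
step 3: dequeue 4; queue=[1,2]; order=3,0,4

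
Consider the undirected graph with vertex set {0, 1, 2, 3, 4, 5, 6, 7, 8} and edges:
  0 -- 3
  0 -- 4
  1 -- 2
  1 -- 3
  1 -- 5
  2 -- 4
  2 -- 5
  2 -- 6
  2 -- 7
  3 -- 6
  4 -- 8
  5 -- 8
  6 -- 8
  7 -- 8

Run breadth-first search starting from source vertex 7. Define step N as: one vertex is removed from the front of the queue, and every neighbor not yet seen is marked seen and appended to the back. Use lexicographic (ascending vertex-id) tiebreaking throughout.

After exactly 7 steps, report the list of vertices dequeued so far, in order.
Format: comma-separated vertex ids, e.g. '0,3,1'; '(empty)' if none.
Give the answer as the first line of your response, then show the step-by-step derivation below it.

7,2,8,1,4,5,6

step 1: dequeue 7; queue=[2,8]; order=7
step 2: dequeue 2; queue=[8,1,4,5,6]; order=7,2
step 3: dequeue 8; queue=[1,4,5,6]; order=7,2,8
step 4: dequeue 1; queue=[4,5,6,3]; order=7,2,8,1
step 5: dequeue 4; queue=[5,6,3,0]; order=7,2,8,1,4
step 6: dequeue 5; queue=[6,3,0]; order=7,2,8,1,4,5
step 7: dequeue 6; queue=[3,0]; order=7,2,8,1,4,5,6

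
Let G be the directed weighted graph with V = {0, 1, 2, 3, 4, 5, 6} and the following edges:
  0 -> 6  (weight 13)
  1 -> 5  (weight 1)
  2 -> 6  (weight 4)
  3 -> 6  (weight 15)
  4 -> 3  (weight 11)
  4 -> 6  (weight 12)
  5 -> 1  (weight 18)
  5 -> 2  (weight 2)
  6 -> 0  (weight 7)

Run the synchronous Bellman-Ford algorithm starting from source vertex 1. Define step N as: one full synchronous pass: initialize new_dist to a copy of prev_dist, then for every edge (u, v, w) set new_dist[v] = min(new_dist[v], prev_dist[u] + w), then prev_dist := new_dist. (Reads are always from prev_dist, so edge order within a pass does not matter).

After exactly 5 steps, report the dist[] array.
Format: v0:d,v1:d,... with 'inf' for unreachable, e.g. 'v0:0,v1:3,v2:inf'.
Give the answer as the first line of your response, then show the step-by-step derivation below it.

v0:14,v1:0,v2:3,v3:inf,v4:inf,v5:1,v6:7

step 1: dist = v0:inf,v1:0,v2:inf,v3:inf,v4:inf,v5:1,v6:inf
step 2: dist = v0:inf,v1:0,v2:3,v3:inf,v4:inf,v5:1,v6:inf
step 3: dist = v0:inf,v1:0,v2:3,v3:inf,v4:inf,v5:1,v6:7
step 4: dist = v0:14,v1:0,v2:3,v3:inf,v4:inf,v5:1,v6:7
step 5: dist = v0:14,v1:0,v2:3,v3:inf,v4:inf,v5:1,v6:7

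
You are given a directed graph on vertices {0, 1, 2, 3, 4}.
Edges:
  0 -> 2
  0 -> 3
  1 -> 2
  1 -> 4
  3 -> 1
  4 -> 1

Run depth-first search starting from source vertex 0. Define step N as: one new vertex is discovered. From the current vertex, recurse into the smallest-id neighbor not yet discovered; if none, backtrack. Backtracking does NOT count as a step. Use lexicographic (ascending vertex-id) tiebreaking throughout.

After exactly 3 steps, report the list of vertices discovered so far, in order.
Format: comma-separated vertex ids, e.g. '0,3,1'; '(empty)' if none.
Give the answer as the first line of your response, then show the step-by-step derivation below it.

0,2,3

step 1: discover 0; path=0; order=0
step 2: discover 2; path=0>2; order=0,2
step 3: discover 3; path=0>3; order=0,2,3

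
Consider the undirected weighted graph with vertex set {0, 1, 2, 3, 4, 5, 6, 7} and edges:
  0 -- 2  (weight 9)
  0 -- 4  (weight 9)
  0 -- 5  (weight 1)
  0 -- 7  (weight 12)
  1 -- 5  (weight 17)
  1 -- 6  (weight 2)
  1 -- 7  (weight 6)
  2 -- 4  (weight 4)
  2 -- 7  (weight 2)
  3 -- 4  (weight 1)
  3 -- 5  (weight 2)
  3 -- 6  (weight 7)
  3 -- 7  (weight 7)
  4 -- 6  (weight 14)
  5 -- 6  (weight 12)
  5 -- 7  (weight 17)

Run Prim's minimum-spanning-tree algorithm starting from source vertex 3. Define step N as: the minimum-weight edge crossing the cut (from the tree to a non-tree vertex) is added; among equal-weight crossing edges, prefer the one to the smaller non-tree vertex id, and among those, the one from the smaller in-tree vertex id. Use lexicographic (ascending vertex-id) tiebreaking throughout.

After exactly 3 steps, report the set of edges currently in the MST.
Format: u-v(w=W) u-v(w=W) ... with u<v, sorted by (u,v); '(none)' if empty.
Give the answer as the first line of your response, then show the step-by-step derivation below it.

0-5(w=1) 3-4(w=1) 3-5(w=2)

step 1: add edge 3-4 (w=1); MST = {3-4(w=1)}
step 2: add edge 3-5 (w=2); MST = {3-4(w=1) 3-5(w=2)}
step 3: add edge 0-5 (w=1); MST = {0-5(w=1) 3-4(w=1) 3-5(w=2)}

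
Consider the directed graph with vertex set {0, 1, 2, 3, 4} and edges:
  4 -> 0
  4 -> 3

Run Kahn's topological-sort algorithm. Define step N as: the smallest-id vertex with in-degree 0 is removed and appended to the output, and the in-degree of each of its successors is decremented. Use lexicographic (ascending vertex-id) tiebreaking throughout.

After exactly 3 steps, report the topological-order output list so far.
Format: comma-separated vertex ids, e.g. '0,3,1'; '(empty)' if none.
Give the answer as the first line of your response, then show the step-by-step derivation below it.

1,2,4

step 1: output 1; order=[1]; indeg=(1,0,0,1,0)
step 2: output 2; order=[1,2]; indeg=(1,0,0,1,0)
step 3: output 4; order=[1,2,4]; indeg=(0,0,0,0,0)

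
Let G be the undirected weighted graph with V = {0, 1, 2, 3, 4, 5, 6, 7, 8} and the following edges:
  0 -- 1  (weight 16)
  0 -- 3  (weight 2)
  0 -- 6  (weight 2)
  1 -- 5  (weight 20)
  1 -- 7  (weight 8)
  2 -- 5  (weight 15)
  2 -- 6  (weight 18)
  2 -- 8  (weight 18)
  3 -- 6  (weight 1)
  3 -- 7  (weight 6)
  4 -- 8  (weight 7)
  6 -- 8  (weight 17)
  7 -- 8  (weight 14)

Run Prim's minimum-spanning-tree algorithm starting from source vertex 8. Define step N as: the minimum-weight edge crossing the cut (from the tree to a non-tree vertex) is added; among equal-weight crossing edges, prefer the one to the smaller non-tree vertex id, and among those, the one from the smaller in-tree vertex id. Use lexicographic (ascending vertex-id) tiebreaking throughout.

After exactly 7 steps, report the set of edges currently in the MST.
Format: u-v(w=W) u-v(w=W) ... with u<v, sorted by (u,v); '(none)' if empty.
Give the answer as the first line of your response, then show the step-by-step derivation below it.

0-3(w=2) 1-7(w=8) 2-6(w=18) 3-6(w=1) 3-7(w=6) 4-8(w=7) 7-8(w=14)

step 1: add edge 4-8 (w=7); MST = {4-8(w=7)}
step 2: add edge 7-8 (w=14); MST = {4-8(w=7) 7-8(w=14)}
step 3: add edge 3-7 (w=6); MST = {3-7(w=6) 4-8(w=7) 7-8(w=14)}
step 4: add edge 3-6 (w=1); MST = {3-6(w=1) 3-7(w=6) 4-8(w=7) 7-8(w=14)}
step 5: add edge 0-3 (w=2); MST = {0-3(w=2) 3-6(w=1) 3-7(w=6) 4-8(w=7) 7-8(w=14)}
step 6: add edge 1-7 (w=8); MST = {0-3(w=2) 1-7(w=8) 3-6(w=1) 3-7(w=6) 4-8(w=7) 7-8(w=14)}
step 7: add edge 2-6 (w=18); MST = {0-3(w=2) 1-7(w=8) 2-6(w=18) 3-6(w=1) 3-7(w=6) 4-8(w=7) 7-8(w=14)}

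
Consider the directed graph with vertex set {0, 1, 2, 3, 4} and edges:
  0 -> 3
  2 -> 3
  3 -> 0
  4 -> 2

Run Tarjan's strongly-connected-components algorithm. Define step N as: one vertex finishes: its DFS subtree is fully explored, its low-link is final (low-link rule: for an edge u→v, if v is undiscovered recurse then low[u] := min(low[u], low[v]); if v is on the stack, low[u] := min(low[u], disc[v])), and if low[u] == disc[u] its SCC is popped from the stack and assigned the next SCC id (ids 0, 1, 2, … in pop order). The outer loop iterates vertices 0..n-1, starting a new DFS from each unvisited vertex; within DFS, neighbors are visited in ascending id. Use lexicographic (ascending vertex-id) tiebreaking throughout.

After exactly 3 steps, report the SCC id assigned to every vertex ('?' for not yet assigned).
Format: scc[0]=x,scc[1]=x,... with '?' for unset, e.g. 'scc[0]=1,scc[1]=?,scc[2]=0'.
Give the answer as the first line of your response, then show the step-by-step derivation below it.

scc[0]=0,scc[1]=1,scc[2]=?,scc[3]=0,scc[4]=?

step 1: low=(low[0]=0,low[1]=?,low[2]=?,low[3]=0,low[4]=?); scc=(scc[0]=?,scc[1]=?,scc[2]=?,scc[3]=?,scc[4]=?)
step 2: low=(low[0]=0,low[1]=?,low[2]=?,low[3]=0,low[4]=?); scc=(scc[0]=0,scc[1]=?,scc[2]=?,scc[3]=0,scc[4]=?)
step 3: low=(low[0]=0,low[1]=2,low[2]=?,low[3]=0,low[4]=?); scc=(scc[0]=0,scc[1]=1,scc[2]=?,scc[3]=0,scc[4]=?)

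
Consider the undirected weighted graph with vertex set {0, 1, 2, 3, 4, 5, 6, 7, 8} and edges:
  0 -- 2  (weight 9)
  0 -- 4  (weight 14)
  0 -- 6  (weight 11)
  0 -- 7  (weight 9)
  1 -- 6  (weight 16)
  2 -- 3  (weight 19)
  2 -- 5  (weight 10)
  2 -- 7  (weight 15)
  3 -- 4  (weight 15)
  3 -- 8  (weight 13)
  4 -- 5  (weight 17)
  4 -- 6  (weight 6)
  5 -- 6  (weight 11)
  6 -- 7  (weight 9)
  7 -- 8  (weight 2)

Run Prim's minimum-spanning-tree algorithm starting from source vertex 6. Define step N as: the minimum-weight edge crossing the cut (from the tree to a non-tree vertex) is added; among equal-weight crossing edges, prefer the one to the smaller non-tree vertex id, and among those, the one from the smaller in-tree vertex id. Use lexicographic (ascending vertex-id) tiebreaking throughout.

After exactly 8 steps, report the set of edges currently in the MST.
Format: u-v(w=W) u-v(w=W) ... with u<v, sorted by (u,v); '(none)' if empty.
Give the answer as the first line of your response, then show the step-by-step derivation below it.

0-2(w=9) 0-7(w=9) 1-6(w=16) 2-5(w=10) 3-8(w=13) 4-6(w=6) 6-7(w=9) 7-8(w=2)

step 1: add edge 4-6 (w=6); MST = {4-6(w=6)}
step 2: add edge 6-7 (w=9); MST = {4-6(w=6) 6-7(w=9)}
step 3: add edge 7-8 (w=2); MST = {4-6(w=6) 6-7(w=9) 7-8(w=2)}
step 4: add edge 0-7 (w=9); MST = {0-7(w=9) 4-6(w=6) 6-7(w=9) 7-8(w=2)}
step 5: add edge 0-2 (w=9); MST = {0-2(w=9) 0-7(w=9) 4-6(w=6) 6-7(w=9) 7-8(w=2)}
step 6: add edge 2-5 (w=10); MST = {0-2(w=9) 0-7(w=9) 2-5(w=10) 4-6(w=6) 6-7(w=9) 7-8(w=2)}
step 7: add edge 3-8 (w=13); MST = {0-2(w=9) 0-7(w=9) 2-5(w=10) 3-8(w=13) 4-6(w=6) 6-7(w=9) 7-8(w=2)}
step 8: add edge 1-6 (w=16); MST = {0-2(w=9) 0-7(w=9) 1-6(w=16) 2-5(w=10) 3-8(w=13) 4-6(w=6) 6-7(w=9) 7-8(w=2)}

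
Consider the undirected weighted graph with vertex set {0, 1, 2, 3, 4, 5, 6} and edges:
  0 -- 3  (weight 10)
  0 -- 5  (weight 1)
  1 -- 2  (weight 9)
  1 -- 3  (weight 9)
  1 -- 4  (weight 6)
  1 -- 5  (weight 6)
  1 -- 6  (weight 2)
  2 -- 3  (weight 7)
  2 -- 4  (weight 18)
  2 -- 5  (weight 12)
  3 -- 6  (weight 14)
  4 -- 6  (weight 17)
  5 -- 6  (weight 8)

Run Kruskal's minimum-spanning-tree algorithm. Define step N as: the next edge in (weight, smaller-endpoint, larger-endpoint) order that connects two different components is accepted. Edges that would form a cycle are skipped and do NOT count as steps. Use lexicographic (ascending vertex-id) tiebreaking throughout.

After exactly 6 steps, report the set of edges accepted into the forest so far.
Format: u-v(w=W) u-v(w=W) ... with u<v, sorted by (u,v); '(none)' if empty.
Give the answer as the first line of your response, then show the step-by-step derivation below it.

0-5(w=1) 1-2(w=9) 1-4(w=6) 1-5(w=6) 1-6(w=2) 2-3(w=7)

step 1: add edge 0-5 (w=1); MST = {0-5(w=1)}
step 2: add edge 1-6 (w=2); MST = {0-5(w=1) 1-6(w=2)}
step 3: add edge 1-4 (w=6); MST = {0-5(w=1) 1-4(w=6) 1-6(w=2)}
step 4: add edge 1-5 (w=6); MST = {0-5(w=1) 1-4(w=6) 1-5(w=6) 1-6(w=2)}
step 5: add edge 2-3 (w=7); MST = {0-5(w=1) 1-4(w=6) 1-5(w=6) 1-6(w=2) 2-3(w=7)}
step 6: add edge 1-2 (w=9); MST = {0-5(w=1) 1-2(w=9) 1-4(w=6) 1-5(w=6) 1-6(w=2) 2-3(w=7)}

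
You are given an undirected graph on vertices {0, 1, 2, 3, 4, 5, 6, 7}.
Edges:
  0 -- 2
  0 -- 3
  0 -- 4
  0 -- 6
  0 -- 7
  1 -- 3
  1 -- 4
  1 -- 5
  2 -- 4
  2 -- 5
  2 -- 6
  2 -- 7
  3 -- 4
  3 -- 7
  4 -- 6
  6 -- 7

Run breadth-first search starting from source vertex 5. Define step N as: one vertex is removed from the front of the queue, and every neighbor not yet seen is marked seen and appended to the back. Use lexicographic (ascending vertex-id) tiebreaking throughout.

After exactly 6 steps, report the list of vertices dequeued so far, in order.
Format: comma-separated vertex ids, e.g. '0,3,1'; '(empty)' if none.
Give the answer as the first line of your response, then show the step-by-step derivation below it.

5,1,2,3,4,0

step 1: dequeue 5; queue=[1,2]; order=5
step 2: dequeue 1; queue=[2,3,4]; order=5,1
step 3: dequeue 2; queue=[3,4,0,6,7]; order=5,1,2
step 4: dequeue 3; queue=[4,0,6,7]; order=5,1,2,3
step 5: dequeue 4; queue=[0,6,7]; order=5,1,2,3,4
step 6: dequeue 0; queue=[6,7]; order=5,1,2,3,4,0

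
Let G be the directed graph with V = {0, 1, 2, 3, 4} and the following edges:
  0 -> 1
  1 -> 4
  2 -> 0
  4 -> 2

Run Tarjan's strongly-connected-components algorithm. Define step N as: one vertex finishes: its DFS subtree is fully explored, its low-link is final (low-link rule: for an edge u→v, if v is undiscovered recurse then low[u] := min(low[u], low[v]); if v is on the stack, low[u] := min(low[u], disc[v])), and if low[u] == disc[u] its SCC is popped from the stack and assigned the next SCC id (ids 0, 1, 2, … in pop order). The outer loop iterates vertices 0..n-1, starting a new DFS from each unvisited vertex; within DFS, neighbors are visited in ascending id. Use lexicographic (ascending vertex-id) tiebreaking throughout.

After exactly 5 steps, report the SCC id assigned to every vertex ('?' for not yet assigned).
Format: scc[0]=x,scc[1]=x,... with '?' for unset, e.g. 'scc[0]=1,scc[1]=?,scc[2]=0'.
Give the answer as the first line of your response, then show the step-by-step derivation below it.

scc[0]=0,scc[1]=0,scc[2]=0,scc[3]=1,scc[4]=0

step 1: low=(low[0]=0,low[1]=1,low[2]=0,low[3]=?,low[4]=2); scc=(scc[0]=?,scc[1]=?,scc[2]=?,scc[3]=?,scc[4]=?)
step 2: low=(low[0]=0,low[1]=1,low[2]=0,low[3]=?,low[4]=0); scc=(scc[0]=?,scc[1]=?,scc[2]=?,scc[3]=?,scc[4]=?)
step 3: low=(low[0]=0,low[1]=0,low[2]=0,low[3]=?,low[4]=0); scc=(scc[0]=?,scc[1]=?,scc[2]=?,scc[3]=?,scc[4]=?)
step 4: low=(low[0]=0,low[1]=0,low[2]=0,low[3]=?,low[4]=0); scc=(scc[0]=0,scc[1]=0,scc[2]=0,scc[3]=?,scc[4]=0)
step 5: low=(low[0]=0,low[1]=0,low[2]=0,low[3]=4,low[4]=0); scc=(scc[0]=0,scc[1]=0,scc[2]=0,scc[3]=1,scc[4]=0)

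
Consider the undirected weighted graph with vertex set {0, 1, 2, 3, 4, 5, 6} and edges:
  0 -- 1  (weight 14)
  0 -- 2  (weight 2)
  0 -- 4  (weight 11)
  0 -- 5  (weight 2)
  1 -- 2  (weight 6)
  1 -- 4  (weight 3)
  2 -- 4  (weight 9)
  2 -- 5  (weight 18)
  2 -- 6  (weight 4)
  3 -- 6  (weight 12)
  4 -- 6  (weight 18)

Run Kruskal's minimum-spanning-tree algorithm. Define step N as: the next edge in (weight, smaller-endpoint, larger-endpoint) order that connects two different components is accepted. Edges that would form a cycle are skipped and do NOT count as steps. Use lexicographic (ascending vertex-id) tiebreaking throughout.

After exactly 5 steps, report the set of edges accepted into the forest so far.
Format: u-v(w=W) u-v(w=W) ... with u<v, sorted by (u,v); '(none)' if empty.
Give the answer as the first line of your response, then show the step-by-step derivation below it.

0-2(w=2) 0-5(w=2) 1-2(w=6) 1-4(w=3) 2-6(w=4)

step 1: add edge 0-2 (w=2); MST = {0-2(w=2)}
step 2: add edge 0-5 (w=2); MST = {0-2(w=2) 0-5(w=2)}
step 3: add edge 1-4 (w=3); MST = {0-2(w=2) 0-5(w=2) 1-4(w=3)}
step 4: add edge 2-6 (w=4); MST = {0-2(w=2) 0-5(w=2) 1-4(w=3) 2-6(w=4)}
step 5: add edge 1-2 (w=6); MST = {0-2(w=2) 0-5(w=2) 1-2(w=6) 1-4(w=3) 2-6(w=4)}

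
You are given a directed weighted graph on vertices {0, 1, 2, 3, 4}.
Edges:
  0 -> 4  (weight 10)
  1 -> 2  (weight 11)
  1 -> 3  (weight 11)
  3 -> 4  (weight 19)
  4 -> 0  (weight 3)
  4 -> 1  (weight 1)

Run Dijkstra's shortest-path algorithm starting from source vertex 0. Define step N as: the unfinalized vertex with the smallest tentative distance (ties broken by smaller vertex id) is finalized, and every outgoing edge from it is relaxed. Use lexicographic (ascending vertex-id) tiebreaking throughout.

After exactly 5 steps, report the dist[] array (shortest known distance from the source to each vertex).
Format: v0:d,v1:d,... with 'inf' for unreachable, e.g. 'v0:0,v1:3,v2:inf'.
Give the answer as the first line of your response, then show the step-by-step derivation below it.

v0:0,v1:11,v2:22,v3:22,v4:10

step 1: dist = v0:0,v1:inf,v2:inf,v3:inf,v4:10
step 2: dist = v0:0,v1:11,v2:inf,v3:inf,v4:10
step 3: dist = v0:0,v1:11,v2:22,v3:22,v4:10
step 4: dist = v0:0,v1:11,v2:22,v3:22,v4:10
step 5: dist = v0:0,v1:11,v2:22,v3:22,v4:10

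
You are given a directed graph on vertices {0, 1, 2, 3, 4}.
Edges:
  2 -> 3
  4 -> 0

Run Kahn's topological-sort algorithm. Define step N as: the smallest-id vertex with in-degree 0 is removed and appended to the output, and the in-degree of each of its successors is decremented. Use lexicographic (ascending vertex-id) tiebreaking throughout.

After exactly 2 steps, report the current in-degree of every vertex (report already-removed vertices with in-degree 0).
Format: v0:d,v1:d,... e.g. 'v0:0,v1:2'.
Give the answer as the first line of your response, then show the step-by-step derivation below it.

v0:1,v1:0,v2:0,v3:0,v4:0

step 1: output 1; order=[1]; indeg=(1,0,0,1,0)
step 2: output 2; order=[1,2]; indeg=(1,0,0,0,0)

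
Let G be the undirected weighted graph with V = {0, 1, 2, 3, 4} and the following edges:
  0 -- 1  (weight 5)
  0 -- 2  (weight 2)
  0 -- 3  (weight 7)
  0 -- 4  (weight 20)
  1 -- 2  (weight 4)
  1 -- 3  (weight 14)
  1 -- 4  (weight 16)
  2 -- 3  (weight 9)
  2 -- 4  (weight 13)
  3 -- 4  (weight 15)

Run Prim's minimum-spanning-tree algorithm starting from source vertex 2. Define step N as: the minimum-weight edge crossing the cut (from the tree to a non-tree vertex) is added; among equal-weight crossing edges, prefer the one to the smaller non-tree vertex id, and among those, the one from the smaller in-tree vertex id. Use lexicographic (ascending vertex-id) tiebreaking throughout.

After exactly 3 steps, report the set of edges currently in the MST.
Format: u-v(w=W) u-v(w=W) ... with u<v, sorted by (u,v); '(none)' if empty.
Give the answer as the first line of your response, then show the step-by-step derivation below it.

0-2(w=2) 0-3(w=7) 1-2(w=4)

step 1: add edge 0-2 (w=2); MST = {0-2(w=2)}
step 2: add edge 1-2 (w=4); MST = {0-2(w=2) 1-2(w=4)}
step 3: add edge 0-3 (w=7); MST = {0-2(w=2) 0-3(w=7) 1-2(w=4)}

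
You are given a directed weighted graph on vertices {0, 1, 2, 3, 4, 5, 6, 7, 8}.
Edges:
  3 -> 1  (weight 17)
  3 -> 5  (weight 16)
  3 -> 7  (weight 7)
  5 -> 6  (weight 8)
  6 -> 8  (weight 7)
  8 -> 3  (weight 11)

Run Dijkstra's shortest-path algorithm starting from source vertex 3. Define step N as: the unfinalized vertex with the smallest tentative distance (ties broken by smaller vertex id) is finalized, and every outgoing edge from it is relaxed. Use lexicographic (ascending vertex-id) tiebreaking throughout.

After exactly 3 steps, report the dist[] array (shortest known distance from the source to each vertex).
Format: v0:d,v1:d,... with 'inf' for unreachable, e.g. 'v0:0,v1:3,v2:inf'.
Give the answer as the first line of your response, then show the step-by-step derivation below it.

v0:inf,v1:17,v2:inf,v3:0,v4:inf,v5:16,v6:24,v7:7,v8:inf

step 1: dist = v0:inf,v1:17,v2:inf,v3:0,v4:inf,v5:16,v6:inf,v7:7,v8:inf
step 2: dist = v0:inf,v1:17,v2:inf,v3:0,v4:inf,v5:16,v6:inf,v7:7,v8:inf
step 3: dist = v0:inf,v1:17,v2:inf,v3:0,v4:inf,v5:16,v6:24,v7:7,v8:inf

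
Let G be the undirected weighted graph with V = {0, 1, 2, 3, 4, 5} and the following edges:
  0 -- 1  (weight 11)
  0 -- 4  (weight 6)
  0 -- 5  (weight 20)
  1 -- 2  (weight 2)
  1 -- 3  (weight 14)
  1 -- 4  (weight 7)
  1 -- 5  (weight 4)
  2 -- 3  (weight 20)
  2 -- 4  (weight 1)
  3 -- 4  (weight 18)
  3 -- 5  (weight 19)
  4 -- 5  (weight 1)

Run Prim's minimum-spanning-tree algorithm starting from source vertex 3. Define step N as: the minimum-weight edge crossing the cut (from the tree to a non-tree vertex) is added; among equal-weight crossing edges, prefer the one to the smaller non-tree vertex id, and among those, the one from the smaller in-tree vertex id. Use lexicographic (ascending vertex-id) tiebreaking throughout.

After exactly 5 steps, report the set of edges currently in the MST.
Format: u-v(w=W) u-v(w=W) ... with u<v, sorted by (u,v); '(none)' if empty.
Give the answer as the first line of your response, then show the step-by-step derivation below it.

0-4(w=6) 1-2(w=2) 1-3(w=14) 2-4(w=1) 4-5(w=1)

step 1: add edge 1-3 (w=14); MST = {1-3(w=14)}
step 2: add edge 1-2 (w=2); MST = {1-2(w=2) 1-3(w=14)}
step 3: add edge 2-4 (w=1); MST = {1-2(w=2) 1-3(w=14) 2-4(w=1)}
step 4: add edge 4-5 (w=1); MST = {1-2(w=2) 1-3(w=14) 2-4(w=1) 4-5(w=1)}
step 5: add edge 0-4 (w=6); MST = {0-4(w=6) 1-2(w=2) 1-3(w=14) 2-4(w=1) 4-5(w=1)}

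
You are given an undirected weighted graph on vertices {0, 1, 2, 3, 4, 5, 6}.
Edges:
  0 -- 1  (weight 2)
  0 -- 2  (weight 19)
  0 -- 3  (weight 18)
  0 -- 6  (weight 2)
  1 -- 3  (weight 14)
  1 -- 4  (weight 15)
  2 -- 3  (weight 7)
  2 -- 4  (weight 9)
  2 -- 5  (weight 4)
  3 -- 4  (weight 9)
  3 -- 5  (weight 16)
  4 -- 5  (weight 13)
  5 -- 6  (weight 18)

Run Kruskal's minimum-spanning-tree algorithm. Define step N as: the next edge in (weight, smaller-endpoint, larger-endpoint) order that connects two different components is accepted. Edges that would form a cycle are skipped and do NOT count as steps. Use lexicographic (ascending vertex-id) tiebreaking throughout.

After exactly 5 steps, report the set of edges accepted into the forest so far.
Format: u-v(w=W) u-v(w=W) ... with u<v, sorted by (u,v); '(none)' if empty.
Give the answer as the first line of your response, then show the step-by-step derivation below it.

0-1(w=2) 0-6(w=2) 2-3(w=7) 2-4(w=9) 2-5(w=4)

step 1: add edge 0-1 (w=2); MST = {0-1(w=2)}
step 2: add edge 0-6 (w=2); MST = {0-1(w=2) 0-6(w=2)}
step 3: add edge 2-5 (w=4); MST = {0-1(w=2) 0-6(w=2) 2-5(w=4)}
step 4: add edge 2-3 (w=7); MST = {0-1(w=2) 0-6(w=2) 2-3(w=7) 2-5(w=4)}
step 5: add edge 2-4 (w=9); MST = {0-1(w=2) 0-6(w=2) 2-3(w=7) 2-4(w=9) 2-5(w=4)}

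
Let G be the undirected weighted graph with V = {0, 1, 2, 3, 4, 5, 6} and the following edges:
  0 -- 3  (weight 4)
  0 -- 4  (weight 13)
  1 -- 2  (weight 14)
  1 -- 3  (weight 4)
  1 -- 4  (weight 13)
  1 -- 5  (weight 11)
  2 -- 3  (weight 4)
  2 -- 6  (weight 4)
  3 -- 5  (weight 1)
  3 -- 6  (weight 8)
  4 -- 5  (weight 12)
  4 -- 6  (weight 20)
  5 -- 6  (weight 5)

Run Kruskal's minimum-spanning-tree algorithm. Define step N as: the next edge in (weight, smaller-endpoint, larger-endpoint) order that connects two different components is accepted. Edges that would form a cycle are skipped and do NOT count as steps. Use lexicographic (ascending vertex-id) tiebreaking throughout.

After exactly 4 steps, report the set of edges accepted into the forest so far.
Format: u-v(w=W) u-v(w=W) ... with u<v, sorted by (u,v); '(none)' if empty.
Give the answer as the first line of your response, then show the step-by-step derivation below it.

0-3(w=4) 1-3(w=4) 2-3(w=4) 3-5(w=1)

step 1: add edge 3-5 (w=1); MST = {3-5(w=1)}
step 2: add edge 0-3 (w=4); MST = {0-3(w=4) 3-5(w=1)}
step 3: add edge 1-3 (w=4); MST = {0-3(w=4) 1-3(w=4) 3-5(w=1)}
step 4: add edge 2-3 (w=4); MST = {0-3(w=4) 1-3(w=4) 2-3(w=4) 3-5(w=1)}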